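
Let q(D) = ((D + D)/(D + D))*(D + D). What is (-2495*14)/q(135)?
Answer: -3493/27 ≈ -129.37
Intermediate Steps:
q(D) = 2*D (q(D) = ((2*D)/((2*D)))*(2*D) = ((2*D)*(1/(2*D)))*(2*D) = 1*(2*D) = 2*D)
(-2495*14)/q(135) = (-2495*14)/((2*135)) = -34930/270 = -34930*1/270 = -3493/27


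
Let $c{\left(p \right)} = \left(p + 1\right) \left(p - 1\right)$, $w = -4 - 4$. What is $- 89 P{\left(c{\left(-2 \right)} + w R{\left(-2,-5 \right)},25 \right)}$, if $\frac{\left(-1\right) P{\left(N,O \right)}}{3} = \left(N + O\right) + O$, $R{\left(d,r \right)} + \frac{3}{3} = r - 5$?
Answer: $37647$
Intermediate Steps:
$R{\left(d,r \right)} = -6 + r$ ($R{\left(d,r \right)} = -1 + \left(r - 5\right) = -1 + \left(-5 + r\right) = -6 + r$)
$w = -8$ ($w = -4 - 4 = -8$)
$c{\left(p \right)} = \left(1 + p\right) \left(-1 + p\right)$
$P{\left(N,O \right)} = - 6 O - 3 N$ ($P{\left(N,O \right)} = - 3 \left(\left(N + O\right) + O\right) = - 3 \left(N + 2 O\right) = - 6 O - 3 N$)
$- 89 P{\left(c{\left(-2 \right)} + w R{\left(-2,-5 \right)},25 \right)} = - 89 \left(\left(-6\right) 25 - 3 \left(\left(-1 + \left(-2\right)^{2}\right) - 8 \left(-6 - 5\right)\right)\right) = - 89 \left(-150 - 3 \left(\left(-1 + 4\right) - -88\right)\right) = - 89 \left(-150 - 3 \left(3 + 88\right)\right) = - 89 \left(-150 - 273\right) = \left(-89\right) \left(-423\right) = 37647$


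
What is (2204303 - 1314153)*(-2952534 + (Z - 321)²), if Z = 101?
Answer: -2585114880100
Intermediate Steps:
(2204303 - 1314153)*(-2952534 + (Z - 321)²) = (2204303 - 1314153)*(-2952534 + (101 - 321)²) = 890150*(-2952534 + (-220)²) = 890150*(-2952534 + 48400) = 890150*(-2904134) = -2585114880100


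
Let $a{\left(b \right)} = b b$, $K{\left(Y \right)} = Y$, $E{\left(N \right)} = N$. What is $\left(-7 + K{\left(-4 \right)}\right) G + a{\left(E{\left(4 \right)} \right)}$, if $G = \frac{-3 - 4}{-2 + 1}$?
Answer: $-61$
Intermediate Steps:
$a{\left(b \right)} = b^{2}$
$G = 7$ ($G = - \frac{7}{-1} = \left(-7\right) \left(-1\right) = 7$)
$\left(-7 + K{\left(-4 \right)}\right) G + a{\left(E{\left(4 \right)} \right)} = \left(-7 - 4\right) 7 + 4^{2} = \left(-11\right) 7 + 16 = -77 + 16 = -61$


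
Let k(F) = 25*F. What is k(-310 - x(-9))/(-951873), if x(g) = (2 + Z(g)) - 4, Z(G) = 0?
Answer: 7700/951873 ≈ 0.0080893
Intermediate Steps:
x(g) = -2 (x(g) = (2 + 0) - 4 = 2 - 4 = -2)
k(-310 - x(-9))/(-951873) = (25*(-310 - 1*(-2)))/(-951873) = (25*(-310 + 2))*(-1/951873) = (25*(-308))*(-1/951873) = -7700*(-1/951873) = 7700/951873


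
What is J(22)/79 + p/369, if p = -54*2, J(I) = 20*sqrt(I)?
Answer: -12/41 + 20*sqrt(22)/79 ≈ 0.89476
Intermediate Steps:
p = -108
J(22)/79 + p/369 = (20*sqrt(22))/79 - 108/369 = (20*sqrt(22))*(1/79) - 108*1/369 = 20*sqrt(22)/79 - 12/41 = -12/41 + 20*sqrt(22)/79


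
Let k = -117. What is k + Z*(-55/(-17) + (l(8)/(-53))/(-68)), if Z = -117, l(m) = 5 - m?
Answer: -1785537/3604 ≈ -495.43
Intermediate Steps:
k + Z*(-55/(-17) + (l(8)/(-53))/(-68)) = -117 - 117*(-55/(-17) + ((5 - 1*8)/(-53))/(-68)) = -117 - 117*(-55*(-1/17) + ((5 - 8)*(-1/53))*(-1/68)) = -117 - 117*(55/17 - 3*(-1/53)*(-1/68)) = -117 - 117*(55/17 + (3/53)*(-1/68)) = -117 - 117*(55/17 - 3/3604) = -117 - 117*11657/3604 = -117 - 1363869/3604 = -1785537/3604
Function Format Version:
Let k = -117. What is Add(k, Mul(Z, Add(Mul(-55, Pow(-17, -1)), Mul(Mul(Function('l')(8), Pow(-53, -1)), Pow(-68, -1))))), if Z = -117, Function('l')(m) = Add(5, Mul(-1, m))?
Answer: Rational(-1785537, 3604) ≈ -495.43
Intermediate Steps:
Add(k, Mul(Z, Add(Mul(-55, Pow(-17, -1)), Mul(Mul(Function('l')(8), Pow(-53, -1)), Pow(-68, -1))))) = Add(-117, Mul(-117, Add(Mul(-55, Pow(-17, -1)), Mul(Mul(Add(5, Mul(-1, 8)), Pow(-53, -1)), Pow(-68, -1))))) = Add(-117, Mul(-117, Add(Mul(-55, Rational(-1, 17)), Mul(Mul(Add(5, -8), Rational(-1, 53)), Rational(-1, 68))))) = Add(-117, Mul(-117, Add(Rational(55, 17), Mul(Mul(-3, Rational(-1, 53)), Rational(-1, 68))))) = Add(-117, Mul(-117, Add(Rational(55, 17), Mul(Rational(3, 53), Rational(-1, 68))))) = Add(-117, Mul(-117, Add(Rational(55, 17), Rational(-3, 3604)))) = Add(-117, Mul(-117, Rational(11657, 3604))) = Add(-117, Rational(-1363869, 3604)) = Rational(-1785537, 3604)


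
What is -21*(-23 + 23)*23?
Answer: 0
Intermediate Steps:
-21*(-23 + 23)*23 = -21*0*23 = 0*23 = 0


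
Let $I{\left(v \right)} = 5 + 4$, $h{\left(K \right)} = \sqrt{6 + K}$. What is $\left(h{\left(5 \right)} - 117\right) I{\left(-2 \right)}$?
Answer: $-1053 + 9 \sqrt{11} \approx -1023.2$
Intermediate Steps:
$I{\left(v \right)} = 9$
$\left(h{\left(5 \right)} - 117\right) I{\left(-2 \right)} = \left(\sqrt{6 + 5} - 117\right) 9 = \left(\sqrt{11} - 117\right) 9 = \left(-117 + \sqrt{11}\right) 9 = -1053 + 9 \sqrt{11}$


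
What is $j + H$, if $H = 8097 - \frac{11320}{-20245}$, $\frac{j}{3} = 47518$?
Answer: $\frac{609988163}{4049} \approx 1.5065 \cdot 10^{5}$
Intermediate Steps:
$j = 142554$ ($j = 3 \cdot 47518 = 142554$)
$H = \frac{32787017}{4049}$ ($H = 8097 - - \frac{2264}{4049} = 8097 + \frac{2264}{4049} = \frac{32787017}{4049} \approx 8097.6$)
$j + H = 142554 + \frac{32787017}{4049} = \frac{609988163}{4049}$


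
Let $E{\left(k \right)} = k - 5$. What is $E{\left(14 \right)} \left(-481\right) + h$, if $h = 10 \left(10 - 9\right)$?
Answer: $-4319$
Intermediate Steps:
$h = 10$ ($h = 10 \cdot 1 = 10$)
$E{\left(k \right)} = -5 + k$ ($E{\left(k \right)} = k - 5 = -5 + k$)
$E{\left(14 \right)} \left(-481\right) + h = \left(-5 + 14\right) \left(-481\right) + 10 = 9 \left(-481\right) + 10 = -4329 + 10 = -4319$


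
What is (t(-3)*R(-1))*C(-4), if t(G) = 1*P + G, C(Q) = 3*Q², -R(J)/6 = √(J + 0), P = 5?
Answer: -576*I ≈ -576.0*I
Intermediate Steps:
R(J) = -6*√J (R(J) = -6*√(J + 0) = -6*√J)
t(G) = 5 + G (t(G) = 1*5 + G = 5 + G)
(t(-3)*R(-1))*C(-4) = ((5 - 3)*(-6*I))*(3*(-4)²) = (2*(-6*I))*(3*16) = -12*I*48 = -576*I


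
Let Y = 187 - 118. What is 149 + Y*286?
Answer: 19883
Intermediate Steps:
Y = 69
149 + Y*286 = 149 + 69*286 = 149 + 19734 = 19883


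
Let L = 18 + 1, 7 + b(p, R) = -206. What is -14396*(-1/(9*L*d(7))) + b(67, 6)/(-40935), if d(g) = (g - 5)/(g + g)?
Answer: 1375046081/2333295 ≈ 589.32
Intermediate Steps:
b(p, R) = -213 (b(p, R) = -7 - 206 = -213)
L = 19
d(g) = (-5 + g)/(2*g) (d(g) = (-5 + g)/((2*g)) = (-5 + g)*(1/(2*g)) = (-5 + g)/(2*g))
-14396*(-1/(9*L*d(7))) + b(67, 6)/(-40935) = -14396*(-14/(171*(-5 + 7))) - 213/(-40935) = -14396/(-9*2/(2*7)*19) - 213*(-1/40935) = -14396/(-9*⅐*19) + 71/13645 = -14396/((-9/7*19)) + 71/13645 = -14396/(-171/7) + 71/13645 = -14396*(-7/171) + 71/13645 = 100772/171 + 71/13645 = 1375046081/2333295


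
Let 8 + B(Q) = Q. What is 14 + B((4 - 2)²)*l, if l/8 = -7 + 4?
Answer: 110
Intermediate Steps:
B(Q) = -8 + Q
l = -24 (l = 8*(-7 + 4) = 8*(-3) = -24)
14 + B((4 - 2)²)*l = 14 + (-8 + (4 - 2)²)*(-24) = 14 + (-8 + 2²)*(-24) = 14 + (-8 + 4)*(-24) = 14 - 4*(-24) = 14 + 96 = 110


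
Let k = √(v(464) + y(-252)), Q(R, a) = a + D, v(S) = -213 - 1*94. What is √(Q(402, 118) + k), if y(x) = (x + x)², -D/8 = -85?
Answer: √(798 + √253709) ≈ 36.079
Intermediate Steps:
D = 680 (D = -8*(-85) = 680)
v(S) = -307 (v(S) = -213 - 94 = -307)
y(x) = 4*x² (y(x) = (2*x)² = 4*x²)
Q(R, a) = 680 + a (Q(R, a) = a + 680 = 680 + a)
k = √253709 (k = √(-307 + 4*(-252)²) = √(-307 + 4*63504) = √(-307 + 254016) = √253709 ≈ 503.70)
√(Q(402, 118) + k) = √((680 + 118) + √253709) = √(798 + √253709)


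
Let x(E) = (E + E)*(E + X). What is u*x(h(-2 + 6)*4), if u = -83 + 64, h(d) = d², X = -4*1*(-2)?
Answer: -175104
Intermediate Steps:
X = 8 (X = -4*(-2) = 8)
x(E) = 2*E*(8 + E) (x(E) = (E + E)*(E + 8) = (2*E)*(8 + E) = 2*E*(8 + E))
u = -19
u*x(h(-2 + 6)*4) = -38*(-2 + 6)²*4*(8 + (-2 + 6)²*4) = -38*4²*4*(8 + 4²*4) = -38*16*4*(8 + 16*4) = -38*64*(8 + 64) = -38*64*72 = -19*9216 = -175104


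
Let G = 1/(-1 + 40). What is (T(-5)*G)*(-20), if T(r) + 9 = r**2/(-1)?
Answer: 680/39 ≈ 17.436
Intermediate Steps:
T(r) = -9 - r**2 (T(r) = -9 + r**2/(-1) = -9 + r**2*(-1) = -9 - r**2)
G = 1/39 ≈ 0.025641
(T(-5)*G)*(-20) = ((-9 - 1*(-5)**2)*(1/39))*(-20) = ((-9 - 1*25)*(1/39))*(-20) = ((-9 - 25)*(1/39))*(-20) = -34*1/39*(-20) = -34/39*(-20) = 680/39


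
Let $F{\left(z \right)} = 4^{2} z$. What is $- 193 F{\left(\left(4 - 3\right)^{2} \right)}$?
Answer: $-3088$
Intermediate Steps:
$F{\left(z \right)} = 16 z$
$- 193 F{\left(\left(4 - 3\right)^{2} \right)} = - 193 \cdot 16 \left(4 - 3\right)^{2} = - 193 \cdot 16 \cdot 1^{2} = - 193 \cdot 16 \cdot 1 = \left(-193\right) 16 = -3088$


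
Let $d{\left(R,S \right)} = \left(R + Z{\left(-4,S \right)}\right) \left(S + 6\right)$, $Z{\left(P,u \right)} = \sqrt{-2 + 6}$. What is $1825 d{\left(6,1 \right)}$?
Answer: $102200$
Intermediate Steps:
$Z{\left(P,u \right)} = 2$ ($Z{\left(P,u \right)} = \sqrt{4} = 2$)
$d{\left(R,S \right)} = \left(2 + R\right) \left(6 + S\right)$ ($d{\left(R,S \right)} = \left(R + 2\right) \left(S + 6\right) = \left(2 + R\right) \left(6 + S\right)$)
$1825 d{\left(6,1 \right)} = 1825 \left(12 + 2 \cdot 1 + 6 \cdot 6 + 6 \cdot 1\right) = 1825 \left(12 + 2 + 36 + 6\right) = 1825 \cdot 56 = 102200$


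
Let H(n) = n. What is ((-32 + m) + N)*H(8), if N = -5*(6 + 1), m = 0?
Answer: -536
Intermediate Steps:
N = -35 (N = -5*7 = -35)
((-32 + m) + N)*H(8) = ((-32 + 0) - 35)*8 = (-32 - 35)*8 = -67*8 = -536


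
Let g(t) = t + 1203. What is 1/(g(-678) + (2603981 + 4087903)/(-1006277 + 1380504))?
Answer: 374227/203161059 ≈ 0.0018420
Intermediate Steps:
g(t) = 1203 + t
1/(g(-678) + (2603981 + 4087903)/(-1006277 + 1380504)) = 1/((1203 - 678) + (2603981 + 4087903)/(-1006277 + 1380504)) = 1/(525 + 6691884/374227) = 1/(203161059/374227) = 374227/203161059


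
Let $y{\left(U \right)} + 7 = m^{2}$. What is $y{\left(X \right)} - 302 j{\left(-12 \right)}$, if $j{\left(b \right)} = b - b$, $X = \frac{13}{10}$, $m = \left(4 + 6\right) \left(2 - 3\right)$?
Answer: $93$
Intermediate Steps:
$m = -10$ ($m = 10 \left(-1\right) = -10$)
$X = \frac{13}{10}$ ($X = 13 \cdot \frac{1}{10} = \frac{13}{10} \approx 1.3$)
$j{\left(b \right)} = 0$
$y{\left(U \right)} = 93$ ($y{\left(U \right)} = -7 + \left(-10\right)^{2} = -7 + 100 = 93$)
$y{\left(X \right)} - 302 j{\left(-12 \right)} = 93 - 0 = 93 + 0 = 93$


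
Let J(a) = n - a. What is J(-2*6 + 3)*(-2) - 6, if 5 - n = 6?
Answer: -22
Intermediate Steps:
n = -1 (n = 5 - 1*6 = 5 - 6 = -1)
J(a) = -1 - a
J(-2*6 + 3)*(-2) - 6 = (-1 - (-2*6 + 3))*(-2) - 6 = (-1 - (-12 + 3))*(-2) - 6 = (-1 - 1*(-9))*(-2) - 6 = (-1 + 9)*(-2) - 6 = 8*(-2) - 6 = -16 - 6 = -22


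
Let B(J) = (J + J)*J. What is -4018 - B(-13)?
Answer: -4356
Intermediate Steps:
B(J) = 2*J² (B(J) = (2*J)*J = 2*J²)
-4018 - B(-13) = -4018 - 2*(-13)² = -4018 - 2*169 = -4018 - 1*338 = -4018 - 338 = -4356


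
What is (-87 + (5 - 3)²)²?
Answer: 6889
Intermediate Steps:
(-87 + (5 - 3)²)² = (-87 + 2²)² = (-87 + 4)² = (-83)² = 6889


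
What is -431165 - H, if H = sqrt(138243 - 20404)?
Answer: -431165 - sqrt(117839) ≈ -4.3151e+5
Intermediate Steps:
H = sqrt(117839) ≈ 343.28
-431165 - H = -431165 - sqrt(117839)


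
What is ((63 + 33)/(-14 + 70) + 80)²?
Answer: 327184/49 ≈ 6677.2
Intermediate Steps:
((63 + 33)/(-14 + 70) + 80)² = (96/56 + 80)² = (96*(1/56) + 80)² = (12/7 + 80)² = (572/7)² = 327184/49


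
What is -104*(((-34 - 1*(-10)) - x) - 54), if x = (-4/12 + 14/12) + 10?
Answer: 27716/3 ≈ 9238.7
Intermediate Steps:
x = 65/6 (x = (-4*1/12 + 14*(1/12)) + 10 = (-⅓ + 7/6) + 10 = ⅚ + 10 = 65/6 ≈ 10.833)
-104*(((-34 - 1*(-10)) - x) - 54) = -104*(((-34 - 1*(-10)) - 1*65/6) - 54) = -104*(((-34 + 10) - 65/6) - 54) = -104*((-24 - 65/6) - 54) = -104*(-209/6 - 54) = -104*(-533/6) = 27716/3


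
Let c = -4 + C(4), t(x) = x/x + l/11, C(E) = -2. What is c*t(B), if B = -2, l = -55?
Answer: 24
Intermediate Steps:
t(x) = -4 (t(x) = x/x - 55/11 = 1 - 55*1/11 = 1 - 5 = -4)
c = -6 (c = -4 - 2 = -6)
c*t(B) = -6*(-4) = 24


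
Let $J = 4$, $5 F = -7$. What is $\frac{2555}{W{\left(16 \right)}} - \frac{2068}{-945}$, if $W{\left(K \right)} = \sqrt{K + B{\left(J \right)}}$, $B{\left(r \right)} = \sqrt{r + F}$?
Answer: $\frac{2068}{945} + \frac{2555 \sqrt{5}}{\sqrt{80 + \sqrt{65}}} \approx 611.0$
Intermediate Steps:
$F = - \frac{7}{5}$ ($F = \frac{1}{5} \left(-7\right) = - \frac{7}{5} \approx -1.4$)
$B{\left(r \right)} = \sqrt{- \frac{7}{5} + r}$ ($B{\left(r \right)} = \sqrt{r - \frac{7}{5}} = \sqrt{- \frac{7}{5} + r}$)
$W{\left(K \right)} = \sqrt{K + \frac{\sqrt{65}}{5}}$ ($W{\left(K \right)} = \sqrt{K + \frac{\sqrt{-35 + 25 \cdot 4}}{5}} = \sqrt{K + \frac{\sqrt{-35 + 100}}{5}} = \sqrt{K + \frac{\sqrt{65}}{5}}$)
$\frac{2555}{W{\left(16 \right)}} - \frac{2068}{-945} = \frac{2555}{\frac{1}{5} \sqrt{5 \sqrt{65} + 25 \cdot 16}} - \frac{2068}{-945} = \frac{2555}{\frac{1}{5} \sqrt{5 \sqrt{65} + 400}} - - \frac{2068}{945} = \frac{2555}{\frac{1}{5} \sqrt{400 + 5 \sqrt{65}}} + \frac{2068}{945} = 2555 \frac{5}{\sqrt{400 + 5 \sqrt{65}}} + \frac{2068}{945} = \frac{12775}{\sqrt{400 + 5 \sqrt{65}}} + \frac{2068}{945} = \frac{2068}{945} + \frac{12775}{\sqrt{400 + 5 \sqrt{65}}}$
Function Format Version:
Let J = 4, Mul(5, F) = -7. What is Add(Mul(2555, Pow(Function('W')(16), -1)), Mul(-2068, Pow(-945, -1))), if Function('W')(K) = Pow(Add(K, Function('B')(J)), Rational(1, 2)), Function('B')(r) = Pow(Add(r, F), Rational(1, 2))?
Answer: Add(Rational(2068, 945), Mul(2555, Pow(5, Rational(1, 2)), Pow(Add(80, Pow(65, Rational(1, 2))), Rational(-1, 2)))) ≈ 611.00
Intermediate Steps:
F = Rational(-7, 5) (F = Mul(Rational(1, 5), -7) = Rational(-7, 5) ≈ -1.4000)
Function('B')(r) = Pow(Add(Rational(-7, 5), r), Rational(1, 2)) (Function('B')(r) = Pow(Add(r, Rational(-7, 5)), Rational(1, 2)) = Pow(Add(Rational(-7, 5), r), Rational(1, 2)))
Function('W')(K) = Pow(Add(K, Mul(Rational(1, 5), Pow(65, Rational(1, 2)))), Rational(1, 2)) (Function('W')(K) = Pow(Add(K, Mul(Rational(1, 5), Pow(Add(-35, Mul(25, 4)), Rational(1, 2)))), Rational(1, 2)) = Pow(Add(K, Mul(Rational(1, 5), Pow(Add(-35, 100), Rational(1, 2)))), Rational(1, 2)) = Pow(Add(K, Mul(Rational(1, 5), Pow(65, Rational(1, 2)))), Rational(1, 2)))
Add(Mul(2555, Pow(Function('W')(16), -1)), Mul(-2068, Pow(-945, -1))) = Add(Mul(2555, Pow(Mul(Rational(1, 5), Pow(Add(Mul(5, Pow(65, Rational(1, 2))), Mul(25, 16)), Rational(1, 2))), -1)), Mul(-2068, Pow(-945, -1))) = Add(Mul(2555, Pow(Mul(Rational(1, 5), Pow(Add(Mul(5, Pow(65, Rational(1, 2))), 400), Rational(1, 2))), -1)), Mul(-2068, Rational(-1, 945))) = Add(Mul(2555, Pow(Mul(Rational(1, 5), Pow(Add(400, Mul(5, Pow(65, Rational(1, 2)))), Rational(1, 2))), -1)), Rational(2068, 945)) = Add(Mul(2555, Mul(5, Pow(Add(400, Mul(5, Pow(65, Rational(1, 2)))), Rational(-1, 2)))), Rational(2068, 945)) = Add(Mul(12775, Pow(Add(400, Mul(5, Pow(65, Rational(1, 2)))), Rational(-1, 2))), Rational(2068, 945)) = Add(Rational(2068, 945), Mul(12775, Pow(Add(400, Mul(5, Pow(65, Rational(1, 2)))), Rational(-1, 2))))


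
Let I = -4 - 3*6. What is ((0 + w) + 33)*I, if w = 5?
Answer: -836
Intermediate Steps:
I = -22 (I = -4 - 18 = -22)
((0 + w) + 33)*I = ((0 + 5) + 33)*(-22) = (5 + 33)*(-22) = 38*(-22) = -836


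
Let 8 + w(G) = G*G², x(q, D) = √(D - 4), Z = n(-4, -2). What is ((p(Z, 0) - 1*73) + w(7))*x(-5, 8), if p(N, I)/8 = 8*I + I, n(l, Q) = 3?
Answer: 524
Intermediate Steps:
Z = 3
p(N, I) = 72*I (p(N, I) = 8*(8*I + I) = 8*(9*I) = 72*I)
x(q, D) = √(-4 + D)
w(G) = -8 + G³ (w(G) = -8 + G*G² = -8 + G³)
((p(Z, 0) - 1*73) + w(7))*x(-5, 8) = ((72*0 - 1*73) + (-8 + 7³))*√(-4 + 8) = ((0 - 73) + (-8 + 343))*√4 = (-73 + 335)*2 = 262*2 = 524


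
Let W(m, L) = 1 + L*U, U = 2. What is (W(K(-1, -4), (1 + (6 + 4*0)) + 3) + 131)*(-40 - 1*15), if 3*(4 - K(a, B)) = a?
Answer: -8360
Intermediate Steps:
K(a, B) = 4 - a/3
W(m, L) = 1 + 2*L (W(m, L) = 1 + L*2 = 1 + 2*L)
(W(K(-1, -4), (1 + (6 + 4*0)) + 3) + 131)*(-40 - 1*15) = ((1 + 2*((1 + (6 + 4*0)) + 3)) + 131)*(-40 - 1*15) = ((1 + 2*((1 + (6 + 0)) + 3)) + 131)*(-40 - 15) = ((1 + 2*((1 + 6) + 3)) + 131)*(-55) = ((1 + 2*(7 + 3)) + 131)*(-55) = ((1 + 2*10) + 131)*(-55) = ((1 + 20) + 131)*(-55) = (21 + 131)*(-55) = 152*(-55) = -8360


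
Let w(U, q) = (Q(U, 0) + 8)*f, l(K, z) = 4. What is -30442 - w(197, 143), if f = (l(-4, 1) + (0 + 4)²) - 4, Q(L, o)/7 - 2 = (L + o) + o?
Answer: -52858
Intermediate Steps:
Q(L, o) = 14 + 7*L + 14*o (Q(L, o) = 14 + 7*((L + o) + o) = 14 + 7*(L + 2*o) = 14 + (7*L + 14*o) = 14 + 7*L + 14*o)
f = 16 (f = (4 + (0 + 4)²) - 4 = (4 + 4²) - 4 = (4 + 16) - 4 = 20 - 4 = 16)
w(U, q) = 352 + 112*U (w(U, q) = ((14 + 7*U + 14*0) + 8)*16 = ((14 + 7*U + 0) + 8)*16 = ((14 + 7*U) + 8)*16 = (22 + 7*U)*16 = 352 + 112*U)
-30442 - w(197, 143) = -30442 - (352 + 112*197) = -30442 - (352 + 22064) = -30442 - 1*22416 = -30442 - 22416 = -52858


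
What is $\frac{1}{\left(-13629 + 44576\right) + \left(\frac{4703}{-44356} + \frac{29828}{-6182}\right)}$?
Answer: $\frac{137104396}{4242293680655} \approx 3.2318 \cdot 10^{-5}$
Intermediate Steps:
$\frac{1}{\left(-13629 + 44576\right) + \left(\frac{4703}{-44356} + \frac{29828}{-6182}\right)} = \frac{1}{30947 + \left(4703 \left(- \frac{1}{44356}\right) + 29828 \left(- \frac{1}{6182}\right)\right)} = \frac{1}{30947 - \frac{676062357}{137104396}} = \frac{1}{\frac{4242293680655}{137104396}} = \frac{137104396}{4242293680655}$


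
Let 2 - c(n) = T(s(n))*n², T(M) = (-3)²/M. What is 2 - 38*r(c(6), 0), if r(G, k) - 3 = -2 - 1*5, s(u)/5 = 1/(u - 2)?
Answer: 154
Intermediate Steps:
s(u) = 5/(-2 + u) (s(u) = 5/(u - 2) = 5/(-2 + u))
T(M) = 9/M
c(n) = 2 - n²*(-18/5 + 9*n/5) (c(n) = 2 - 9/((5/(-2 + n)))*n² = 2 - 9*(-⅖ + n/5)*n² = 2 - (-18/5 + 9*n/5)*n² = 2 - n²*(-18/5 + 9*n/5))
r(G, k) = -4 (r(G, k) = 3 + (-2 - 1*5) = 3 + (-2 - 5) = 3 - 7 = -4)
2 - 38*r(c(6), 0) = 2 - 38*(-4) = 2 + 152 = 154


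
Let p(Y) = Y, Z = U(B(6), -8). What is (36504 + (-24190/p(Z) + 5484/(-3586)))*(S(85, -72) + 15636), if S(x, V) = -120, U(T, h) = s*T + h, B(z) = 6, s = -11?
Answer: 37910192295420/66341 ≈ 5.7144e+8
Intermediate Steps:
U(T, h) = h - 11*T (U(T, h) = -11*T + h = h - 11*T)
Z = -74 (Z = -8 - 11*6 = -8 - 66 = -74)
(36504 + (-24190/p(Z) + 5484/(-3586)))*(S(85, -72) + 15636) = (36504 + (-24190/(-74) + 5484/(-3586)))*(-120 + 15636) = (36504 + (-24190*(-1/74) + 5484*(-1/3586)))*15516 = (36504 + (12095/37 - 2742/1793))*15516 = (36504 + 21584881/66341)*15516 = (2443296745/66341)*15516 = 37910192295420/66341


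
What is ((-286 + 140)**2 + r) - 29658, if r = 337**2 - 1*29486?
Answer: 75741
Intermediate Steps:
r = 84083 (r = 113569 - 29486 = 84083)
((-286 + 140)**2 + r) - 29658 = ((-286 + 140)**2 + 84083) - 29658 = ((-146)**2 + 84083) - 29658 = (21316 + 84083) - 29658 = 105399 - 29658 = 75741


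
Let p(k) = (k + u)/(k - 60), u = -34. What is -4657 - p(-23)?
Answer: -386588/83 ≈ -4657.7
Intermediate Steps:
p(k) = (-34 + k)/(-60 + k) (p(k) = (k - 34)/(k - 60) = (-34 + k)/(-60 + k))
-4657 - p(-23) = -4657 - (-34 - 23)/(-60 - 23) = -4657 - (-57)/(-83) = -4657 - (-1)*(-57)/83 = -4657 - 1*57/83 = -4657 - 57/83 = -386588/83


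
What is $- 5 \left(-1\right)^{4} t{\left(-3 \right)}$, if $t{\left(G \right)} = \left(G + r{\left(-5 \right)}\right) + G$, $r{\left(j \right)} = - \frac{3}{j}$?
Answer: $27$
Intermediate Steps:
$t{\left(G \right)} = \frac{3}{5} + 2 G$ ($t{\left(G \right)} = \left(G - \frac{3}{-5}\right) + G = \left(G - - \frac{3}{5}\right) + G = \left(G + \frac{3}{5}\right) + G = \left(\frac{3}{5} + G\right) + G = \frac{3}{5} + 2 G$)
$- 5 \left(-1\right)^{4} t{\left(-3 \right)} = - 5 \left(-1\right)^{4} \left(\frac{3}{5} + 2 \left(-3\right)\right) = \left(-5\right) 1 \left(\frac{3}{5} - 6\right) = \left(-5\right) \left(- \frac{27}{5}\right) = 27$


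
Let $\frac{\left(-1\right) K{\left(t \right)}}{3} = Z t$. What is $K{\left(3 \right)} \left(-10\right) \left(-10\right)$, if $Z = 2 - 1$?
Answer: $-900$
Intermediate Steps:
$Z = 1$ ($Z = 2 - 1 = 1$)
$K{\left(t \right)} = - 3 t$ ($K{\left(t \right)} = - 3 \cdot 1 t = - 3 t$)
$K{\left(3 \right)} \left(-10\right) \left(-10\right) = \left(-3\right) 3 \left(-10\right) \left(-10\right) = \left(-9\right) \left(-10\right) \left(-10\right) = 90 \left(-10\right) = -900$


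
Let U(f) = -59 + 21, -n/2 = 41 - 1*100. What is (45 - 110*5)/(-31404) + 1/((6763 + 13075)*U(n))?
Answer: 47582477/2959214622 ≈ 0.016079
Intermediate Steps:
n = 118 (n = -2*(41 - 1*100) = -2*(41 - 100) = -2*(-59) = 118)
U(f) = -38
(45 - 110*5)/(-31404) + 1/((6763 + 13075)*U(n)) = (45 - 110*5)/(-31404) + 1/((6763 + 13075)*(-38)) = (45 - 550)*(-1/31404) - 1/38/19838 = -505*(-1/31404) + (1/19838)*(-1/38) = 505/31404 - 1/753844 = 47582477/2959214622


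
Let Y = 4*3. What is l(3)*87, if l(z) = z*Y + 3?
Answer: 3393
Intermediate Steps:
Y = 12
l(z) = 3 + 12*z (l(z) = z*12 + 3 = 12*z + 3 = 3 + 12*z)
l(3)*87 = (3 + 12*3)*87 = (3 + 36)*87 = 39*87 = 3393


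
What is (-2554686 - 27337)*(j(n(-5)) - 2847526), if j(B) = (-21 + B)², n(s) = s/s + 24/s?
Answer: 183769739441802/25 ≈ 7.3508e+12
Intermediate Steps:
n(s) = 1 + 24/s
(-2554686 - 27337)*(j(n(-5)) - 2847526) = (-2554686 - 27337)*((-21 + (24 - 5)/(-5))² - 2847526) = -2582023*((-21 - ⅕*19)² - 2847526) = -2582023*((-21 - 19/5)² - 2847526) = -2582023*((-124/5)² - 2847526) = -2582023*(15376/25 - 2847526) = -2582023*(-71172774/25) = 183769739441802/25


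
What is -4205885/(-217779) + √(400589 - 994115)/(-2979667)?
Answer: 4205885/217779 - I*√593526/2979667 ≈ 19.313 - 0.00025855*I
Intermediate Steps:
-4205885/(-217779) + √(400589 - 994115)/(-2979667) = -4205885*(-1/217779) + √(-593526)*(-1/2979667) = 4205885/217779 + (I*√593526)*(-1/2979667) = 4205885/217779 - I*√593526/2979667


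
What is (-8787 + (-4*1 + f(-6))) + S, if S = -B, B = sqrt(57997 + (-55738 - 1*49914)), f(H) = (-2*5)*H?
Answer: -8731 - 3*I*sqrt(5295) ≈ -8731.0 - 218.3*I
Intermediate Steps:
f(H) = -10*H
B = 3*I*sqrt(5295) (B = sqrt(57997 + (-55738 - 49914)) = sqrt(57997 - 105652) = sqrt(-47655) = 3*I*sqrt(5295) ≈ 218.3*I)
S = -3*I*sqrt(5295) ≈ -218.3*I
(-8787 + (-4*1 + f(-6))) + S = (-8787 + (-4*1 - 10*(-6))) - 3*I*sqrt(5295) = (-8787 + (-4 + 60)) - 3*I*sqrt(5295) = (-8787 + 56) - 3*I*sqrt(5295) = -8731 - 3*I*sqrt(5295)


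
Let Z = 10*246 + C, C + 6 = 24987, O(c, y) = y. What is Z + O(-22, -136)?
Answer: 27305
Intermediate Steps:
C = 24981 (C = -6 + 24987 = 24981)
Z = 27441 (Z = 10*246 + 24981 = 2460 + 24981 = 27441)
Z + O(-22, -136) = 27441 - 136 = 27305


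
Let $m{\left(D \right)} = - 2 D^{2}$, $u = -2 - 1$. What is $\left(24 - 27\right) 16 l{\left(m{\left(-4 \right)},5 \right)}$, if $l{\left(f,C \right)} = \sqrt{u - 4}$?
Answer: $- 48 i \sqrt{7} \approx - 127.0 i$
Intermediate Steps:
$u = -3$ ($u = -2 - 1 = -3$)
$l{\left(f,C \right)} = i \sqrt{7}$ ($l{\left(f,C \right)} = \sqrt{-3 - 4} = \sqrt{-7} = i \sqrt{7}$)
$\left(24 - 27\right) 16 l{\left(m{\left(-4 \right)},5 \right)} = \left(24 - 27\right) 16 i \sqrt{7} = \left(-3\right) 16 i \sqrt{7} = - 48 i \sqrt{7}$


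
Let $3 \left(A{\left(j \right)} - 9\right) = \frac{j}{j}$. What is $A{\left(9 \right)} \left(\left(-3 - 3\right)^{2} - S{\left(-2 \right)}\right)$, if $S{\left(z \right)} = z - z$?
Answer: $336$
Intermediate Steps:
$S{\left(z \right)} = 0$
$A{\left(j \right)} = \frac{28}{3}$ ($A{\left(j \right)} = 9 + \frac{j \frac{1}{j}}{3} = 9 + \frac{1}{3} \cdot 1 = 9 + \frac{1}{3} = \frac{28}{3}$)
$A{\left(9 \right)} \left(\left(-3 - 3\right)^{2} - S{\left(-2 \right)}\right) = \frac{28 \left(\left(-3 - 3\right)^{2} - 0\right)}{3} = \frac{28 \left(\left(-6\right)^{2} + 0\right)}{3} = \frac{28 \left(36 + 0\right)}{3} = \frac{28}{3} \cdot 36 = 336$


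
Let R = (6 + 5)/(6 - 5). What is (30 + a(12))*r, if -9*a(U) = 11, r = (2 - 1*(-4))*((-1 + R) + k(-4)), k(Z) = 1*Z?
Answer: 1036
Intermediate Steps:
k(Z) = Z
R = 11 (R = 11/1 = 11*1 = 11)
r = 36 (r = (2 - 1*(-4))*((-1 + 11) - 4) = (2 + 4)*(10 - 4) = 6*6 = 36)
a(U) = -11/9 (a(U) = -1/9*11 = -11/9)
(30 + a(12))*r = (30 - 11/9)*36 = (259/9)*36 = 1036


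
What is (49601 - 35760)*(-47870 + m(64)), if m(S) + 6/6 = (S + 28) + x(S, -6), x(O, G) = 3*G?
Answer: -661558277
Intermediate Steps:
m(S) = 9 + S (m(S) = -1 + ((S + 28) + 3*(-6)) = -1 + ((28 + S) - 18) = -1 + (10 + S) = 9 + S)
(49601 - 35760)*(-47870 + m(64)) = (49601 - 35760)*(-47870 + (9 + 64)) = 13841*(-47870 + 73) = 13841*(-47797) = -661558277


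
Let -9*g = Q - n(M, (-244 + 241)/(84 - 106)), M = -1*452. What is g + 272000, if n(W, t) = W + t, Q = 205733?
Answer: 49319933/198 ≈ 2.4909e+5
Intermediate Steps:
M = -452
g = -4536067/198 (g = -(205733 - (-452 + (-244 + 241)/(84 - 106)))/9 = -(205733 - (-452 - 3/(-22)))/9 = -(205733 - (-452 - 3*(-1/22)))/9 = -(205733 - (-452 + 3/22))/9 = -(205733 - 1*(-9941/22))/9 = -(205733 + 9941/22)/9 = -1/9*4536067/22 = -4536067/198 ≈ -22909.)
g + 272000 = -4536067/198 + 272000 = 49319933/198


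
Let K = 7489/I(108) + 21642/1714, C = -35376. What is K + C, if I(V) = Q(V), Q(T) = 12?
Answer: -357258859/10284 ≈ -34739.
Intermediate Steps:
I(V) = 12
K = 6547925/10284 (K = 7489/12 + 21642/1714 = 7489*(1/12) + 21642*(1/1714) = 7489/12 + 10821/857 = 6547925/10284 ≈ 636.71)
K + C = 6547925/10284 - 35376 = -357258859/10284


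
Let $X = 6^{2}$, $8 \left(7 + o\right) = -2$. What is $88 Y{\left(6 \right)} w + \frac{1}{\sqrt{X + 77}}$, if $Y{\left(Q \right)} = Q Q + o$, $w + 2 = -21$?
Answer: $-58190 + \frac{\sqrt{113}}{113} \approx -58190.0$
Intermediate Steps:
$w = -23$ ($w = -2 - 21 = -23$)
$o = - \frac{29}{4}$ ($o = -7 + \frac{1}{8} \left(-2\right) = -7 - \frac{1}{4} = - \frac{29}{4} \approx -7.25$)
$X = 36$
$Y{\left(Q \right)} = - \frac{29}{4} + Q^{2}$ ($Y{\left(Q \right)} = Q Q - \frac{29}{4} = Q^{2} - \frac{29}{4} = - \frac{29}{4} + Q^{2}$)
$88 Y{\left(6 \right)} w + \frac{1}{\sqrt{X + 77}} = 88 \left(- \frac{29}{4} + 6^{2}\right) \left(-23\right) + \frac{1}{\sqrt{36 + 77}} = 88 \left(- \frac{29}{4} + 36\right) \left(-23\right) + \frac{1}{\sqrt{113}} = 88 \cdot \frac{115}{4} \left(-23\right) + \frac{\sqrt{113}}{113} = 88 \left(- \frac{2645}{4}\right) + \frac{\sqrt{113}}{113} = -58190 + \frac{\sqrt{113}}{113}$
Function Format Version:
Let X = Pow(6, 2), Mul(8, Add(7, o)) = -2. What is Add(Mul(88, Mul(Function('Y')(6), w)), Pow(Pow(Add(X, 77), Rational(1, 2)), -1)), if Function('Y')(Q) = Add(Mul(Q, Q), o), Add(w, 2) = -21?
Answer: Add(-58190, Mul(Rational(1, 113), Pow(113, Rational(1, 2)))) ≈ -58190.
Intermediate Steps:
w = -23 (w = Add(-2, -21) = -23)
o = Rational(-29, 4) (o = Add(-7, Mul(Rational(1, 8), -2)) = Add(-7, Rational(-1, 4)) = Rational(-29, 4) ≈ -7.2500)
X = 36
Function('Y')(Q) = Add(Rational(-29, 4), Pow(Q, 2)) (Function('Y')(Q) = Add(Mul(Q, Q), Rational(-29, 4)) = Add(Pow(Q, 2), Rational(-29, 4)) = Add(Rational(-29, 4), Pow(Q, 2)))
Add(Mul(88, Mul(Function('Y')(6), w)), Pow(Pow(Add(X, 77), Rational(1, 2)), -1)) = Add(Mul(88, Mul(Add(Rational(-29, 4), Pow(6, 2)), -23)), Pow(Pow(Add(36, 77), Rational(1, 2)), -1)) = Add(Mul(88, Mul(Add(Rational(-29, 4), 36), -23)), Pow(Pow(113, Rational(1, 2)), -1)) = Add(Mul(88, Mul(Rational(115, 4), -23)), Mul(Rational(1, 113), Pow(113, Rational(1, 2)))) = Add(Mul(88, Rational(-2645, 4)), Mul(Rational(1, 113), Pow(113, Rational(1, 2)))) = Add(-58190, Mul(Rational(1, 113), Pow(113, Rational(1, 2))))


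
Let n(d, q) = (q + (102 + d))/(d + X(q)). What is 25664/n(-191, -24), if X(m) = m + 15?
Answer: 5132800/113 ≈ 45423.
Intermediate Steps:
X(m) = 15 + m
n(d, q) = (102 + d + q)/(15 + d + q) (n(d, q) = (q + (102 + d))/(d + (15 + q)) = (102 + d + q)/(15 + d + q))
25664/n(-191, -24) = 25664/(((102 - 191 - 24)/(15 - 191 - 24))) = 25664/((-113/(-200))) = 25664/((-1/200*(-113))) = 25664/(113/200) = 25664*(200/113) = 5132800/113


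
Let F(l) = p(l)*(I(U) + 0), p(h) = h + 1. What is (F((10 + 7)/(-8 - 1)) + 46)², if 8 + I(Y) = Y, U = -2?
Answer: 244036/81 ≈ 3012.8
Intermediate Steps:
I(Y) = -8 + Y
p(h) = 1 + h
F(l) = -10 - 10*l (F(l) = (1 + l)*((-8 - 2) + 0) = (1 + l)*(-10 + 0) = (1 + l)*(-10) = -10 - 10*l)
(F((10 + 7)/(-8 - 1)) + 46)² = ((-10 - 10*(10 + 7)/(-8 - 1)) + 46)² = ((-10 - 170/(-9)) + 46)² = ((-10 - 170*(-1)/9) + 46)² = ((-10 - 10*(-17/9)) + 46)² = ((-10 + 170/9) + 46)² = (80/9 + 46)² = (494/9)² = 244036/81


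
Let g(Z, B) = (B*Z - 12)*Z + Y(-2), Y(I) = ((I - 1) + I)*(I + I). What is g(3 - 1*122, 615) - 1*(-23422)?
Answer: 8733885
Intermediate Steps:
Y(I) = 2*I*(-1 + 2*I) (Y(I) = ((-1 + I) + I)*(2*I) = (-1 + 2*I)*(2*I) = 2*I*(-1 + 2*I))
g(Z, B) = 20 + Z*(-12 + B*Z) (g(Z, B) = (B*Z - 12)*Z + 2*(-2)*(-1 + 2*(-2)) = (-12 + B*Z)*Z + 2*(-2)*(-1 - 4) = Z*(-12 + B*Z) + 2*(-2)*(-5) = Z*(-12 + B*Z) + 20 = 20 + Z*(-12 + B*Z))
g(3 - 1*122, 615) - 1*(-23422) = (20 - 12*(3 - 1*122) + 615*(3 - 1*122)**2) - 1*(-23422) = (20 - 12*(3 - 122) + 615*(3 - 122)**2) + 23422 = (20 - 12*(-119) + 615*(-119)**2) + 23422 = (20 + 1428 + 615*14161) + 23422 = (20 + 1428 + 8709015) + 23422 = 8710463 + 23422 = 8733885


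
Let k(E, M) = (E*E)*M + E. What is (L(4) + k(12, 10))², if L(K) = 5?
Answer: 2122849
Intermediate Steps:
k(E, M) = E + M*E² (k(E, M) = E²*M + E = M*E² + E = E + M*E²)
(L(4) + k(12, 10))² = (5 + 12*(1 + 12*10))² = (5 + 12*(1 + 120))² = (5 + 12*121)² = (5 + 1452)² = 1457² = 2122849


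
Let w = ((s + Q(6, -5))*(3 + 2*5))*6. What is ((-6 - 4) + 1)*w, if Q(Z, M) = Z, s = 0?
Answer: -4212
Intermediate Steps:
w = 468 (w = ((0 + 6)*(3 + 2*5))*6 = (6*(3 + 10))*6 = (6*13)*6 = 78*6 = 468)
((-6 - 4) + 1)*w = ((-6 - 4) + 1)*468 = (-10 + 1)*468 = -9*468 = -4212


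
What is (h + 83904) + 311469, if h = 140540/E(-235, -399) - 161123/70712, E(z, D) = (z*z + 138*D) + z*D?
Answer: 328249714965733/830229592 ≈ 3.9537e+5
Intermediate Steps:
E(z, D) = z² + 138*D + D*z (E(z, D) = (z² + 138*D) + D*z = z² + 138*D + D*z)
h = -649512083/830229592 (h = 140540/((-235)² + 138*(-399) - 399*(-235)) - 161123/70712 = 140540/(55225 - 55062 + 93765) - 161123*1/70712 = 140540/93928 - 161123/70712 = 140540*(1/93928) - 161123/70712 = 35135/23482 - 161123/70712 = -649512083/830229592 ≈ -0.78233)
(h + 83904) + 311469 = (-649512083/830229592 + 83904) + 311469 = 69658934175085/830229592 + 311469 = 328249714965733/830229592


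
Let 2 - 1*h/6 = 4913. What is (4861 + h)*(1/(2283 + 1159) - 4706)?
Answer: 398553044855/3442 ≈ 1.1579e+8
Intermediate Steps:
h = -29466 (h = 12 - 6*4913 = 12 - 29478 = -29466)
(4861 + h)*(1/(2283 + 1159) - 4706) = (4861 - 29466)*(1/(2283 + 1159) - 4706) = -24605*(1/3442 - 4706) = -24605*(-16198051/3442) = 398553044855/3442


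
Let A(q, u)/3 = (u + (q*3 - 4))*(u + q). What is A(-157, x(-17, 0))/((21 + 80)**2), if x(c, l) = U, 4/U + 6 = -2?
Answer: 898695/40804 ≈ 22.025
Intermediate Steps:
U = -1/2 (U = 4/(-6 - 2) = 4/(-8) = 4*(-1/8) = -1/2 ≈ -0.50000)
x(c, l) = -1/2
A(q, u) = 3*(q + u)*(-4 + u + 3*q) (A(q, u) = 3*((u + (q*3 - 4))*(u + q)) = 3*((u + (3*q - 4))*(q + u)) = 3*((u + (-4 + 3*q))*(q + u)) = 3*((-4 + u + 3*q)*(q + u)) = 3*((q + u)*(-4 + u + 3*q)) = 3*(q + u)*(-4 + u + 3*q))
A(-157, x(-17, 0))/((21 + 80)**2) = (-12*(-157) - 12*(-1/2) + 3*(-1/2)**2 + 9*(-157)**2 + 12*(-157)*(-1/2))/((21 + 80)**2) = (1884 + 6 + 3*(1/4) + 9*24649 + 942)/(101**2) = (1884 + 6 + 3/4 + 221841 + 942)/10201 = (898695/4)*(1/10201) = 898695/40804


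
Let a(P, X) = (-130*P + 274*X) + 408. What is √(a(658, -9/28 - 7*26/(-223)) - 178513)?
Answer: I*√2568396023634/3122 ≈ 513.33*I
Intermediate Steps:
a(P, X) = 408 - 130*P + 274*X
√(a(658, -9/28 - 7*26/(-223)) - 178513) = √((408 - 130*658 + 274*(-9/28 - 7*26/(-223))) - 178513) = √((408 - 85540 + 274*(-9*1/28 - 182*(-1/223))) - 178513) = √((408 - 85540 + 274*(-9/28 + 182/223)) - 178513) = √((408 - 85540 + 274*(3089/6244)) - 178513) = √((408 - 85540 + 423193/3122) - 178513) = √(-265358911/3122 - 178513) = √(-822676497/3122) = I*√2568396023634/3122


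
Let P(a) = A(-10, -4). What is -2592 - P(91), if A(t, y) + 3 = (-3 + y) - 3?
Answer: -2579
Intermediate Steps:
A(t, y) = -9 + y (A(t, y) = -3 + ((-3 + y) - 3) = -3 + (-6 + y) = -9 + y)
P(a) = -13 (P(a) = -9 - 4 = -13)
-2592 - P(91) = -2592 - 1*(-13) = -2592 + 13 = -2579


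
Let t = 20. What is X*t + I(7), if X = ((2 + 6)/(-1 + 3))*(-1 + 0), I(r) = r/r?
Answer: -79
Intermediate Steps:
I(r) = 1
X = -4 (X = (8/2)*(-1) = (8*(½))*(-1) = 4*(-1) = -4)
X*t + I(7) = -4*20 + 1 = -80 + 1 = -79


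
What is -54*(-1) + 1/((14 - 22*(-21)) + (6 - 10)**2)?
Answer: 26569/492 ≈ 54.002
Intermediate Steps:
-54*(-1) + 1/((14 - 22*(-21)) + (6 - 10)**2) = 54 + 1/((14 + 462) + (-4)**2) = 54 + 1/(476 + 16) = 54 + 1/492 = 26569/492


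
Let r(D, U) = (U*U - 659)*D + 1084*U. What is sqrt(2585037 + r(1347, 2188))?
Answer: 2*sqrt(1613155381) ≈ 80328.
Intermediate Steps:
r(D, U) = 1084*U + D*(-659 + U**2) (r(D, U) = (U**2 - 659)*D + 1084*U = (-659 + U**2)*D + 1084*U = D*(-659 + U**2) + 1084*U = 1084*U + D*(-659 + U**2))
sqrt(2585037 + r(1347, 2188)) = sqrt(2585037 + (-659*1347 + 1084*2188 + 1347*2188**2)) = sqrt(2585037 + (-887673 + 2371792 + 1347*4787344)) = sqrt(2585037 + (-887673 + 2371792 + 6448552368)) = sqrt(2585037 + 6450036487) = sqrt(6452621524) = 2*sqrt(1613155381)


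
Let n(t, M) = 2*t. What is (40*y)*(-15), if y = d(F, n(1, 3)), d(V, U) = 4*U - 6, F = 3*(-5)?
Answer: -1200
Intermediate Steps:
F = -15
d(V, U) = -6 + 4*U
y = 2 (y = -6 + 4*(2*1) = -6 + 4*2 = -6 + 8 = 2)
(40*y)*(-15) = (40*2)*(-15) = 80*(-15) = -1200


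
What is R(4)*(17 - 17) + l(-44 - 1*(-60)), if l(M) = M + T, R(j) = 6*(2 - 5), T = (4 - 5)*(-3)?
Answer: 19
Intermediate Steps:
T = 3 (T = -1*(-3) = 3)
R(j) = -18 (R(j) = 6*(-3) = -18)
l(M) = 3 + M (l(M) = M + 3 = 3 + M)
R(4)*(17 - 17) + l(-44 - 1*(-60)) = -18*(17 - 17) + (3 + (-44 - 1*(-60))) = -18*0 + (3 + (-44 + 60)) = 0 + (3 + 16) = 0 + 19 = 19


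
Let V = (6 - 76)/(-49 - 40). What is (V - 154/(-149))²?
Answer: 582546496/175854121 ≈ 3.3127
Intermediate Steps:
V = 70/89 (V = -70/(-89) = -70*(-1/89) = 70/89 ≈ 0.78652)
(V - 154/(-149))² = (70/89 - 154/(-149))² = (70/89 - 154*(-1/149))² = (70/89 + 154/149)² = (24136/13261)² = 582546496/175854121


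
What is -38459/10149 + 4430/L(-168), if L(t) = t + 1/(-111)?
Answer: -335752333/11133453 ≈ -30.157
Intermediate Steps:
L(t) = -1/111 + t (L(t) = t - 1/111 = -1/111 + t)
-38459/10149 + 4430/L(-168) = -38459/10149 + 4430/(-1/111 - 168) = -38459*1/10149 + 4430/(-18649/111) = -38459/10149 + 4430*(-111/18649) = -38459/10149 - 491730/18649 = -335752333/11133453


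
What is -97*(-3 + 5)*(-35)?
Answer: 6790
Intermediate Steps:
-97*(-3 + 5)*(-35) = -194*(-35) = -97*(-70) = 6790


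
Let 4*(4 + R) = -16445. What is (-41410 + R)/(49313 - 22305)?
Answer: -182101/108032 ≈ -1.6856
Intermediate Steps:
R = -16461/4 (R = -4 + (¼)*(-16445) = -4 - 16445/4 = -16461/4 ≈ -4115.3)
(-41410 + R)/(49313 - 22305) = (-41410 - 16461/4)/(49313 - 22305) = -182101/4/27008 = -182101/4*1/27008 = -182101/108032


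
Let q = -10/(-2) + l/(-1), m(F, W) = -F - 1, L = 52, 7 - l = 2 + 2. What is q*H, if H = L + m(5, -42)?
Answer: 92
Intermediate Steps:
l = 3 (l = 7 - (2 + 2) = 7 - 1*4 = 7 - 4 = 3)
m(F, W) = -1 - F
q = 2 (q = -10/(-2) + 3/(-1) = -10*(-½) + 3*(-1) = 5 - 3 = 2)
H = 46 (H = 52 + (-1 - 1*5) = 52 + (-1 - 5) = 52 - 6 = 46)
q*H = 2*46 = 92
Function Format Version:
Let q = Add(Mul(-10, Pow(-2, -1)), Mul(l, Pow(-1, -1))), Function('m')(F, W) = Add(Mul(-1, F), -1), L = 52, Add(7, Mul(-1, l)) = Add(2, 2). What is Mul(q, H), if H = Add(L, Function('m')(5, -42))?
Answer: 92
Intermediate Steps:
l = 3 (l = Add(7, Mul(-1, Add(2, 2))) = Add(7, Mul(-1, 4)) = Add(7, -4) = 3)
Function('m')(F, W) = Add(-1, Mul(-1, F))
q = 2 (q = Add(Mul(-10, Pow(-2, -1)), Mul(3, Pow(-1, -1))) = Add(Mul(-10, Rational(-1, 2)), Mul(3, -1)) = Add(5, -3) = 2)
H = 46 (H = Add(52, Add(-1, Mul(-1, 5))) = Add(52, Add(-1, -5)) = Add(52, -6) = 46)
Mul(q, H) = Mul(2, 46) = 92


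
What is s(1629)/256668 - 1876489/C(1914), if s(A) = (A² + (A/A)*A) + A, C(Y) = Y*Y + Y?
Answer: 1542787299173/156794631180 ≈ 9.8395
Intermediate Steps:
C(Y) = Y + Y² (C(Y) = Y² + Y = Y + Y²)
s(A) = A² + 2*A (s(A) = (A² + 1*A) + A = (A² + A) + A = (A + A²) + A = A² + 2*A)
s(1629)/256668 - 1876489/C(1914) = (1629*(2 + 1629))/256668 - 1876489*1/(1914*(1 + 1914)) = (1629*1631)*(1/256668) - 1876489/(1914*1915) = 2656899*(1/256668) - 1876489/3665310 = 885633/85556 - 1876489*1/3665310 = 885633/85556 - 1876489/3665310 = 1542787299173/156794631180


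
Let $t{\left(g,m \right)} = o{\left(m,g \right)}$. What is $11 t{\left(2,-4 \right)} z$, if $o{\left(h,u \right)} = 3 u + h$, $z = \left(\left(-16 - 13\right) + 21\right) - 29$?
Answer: $-814$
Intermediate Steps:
$z = -37$ ($z = \left(-29 + 21\right) - 29 = -8 - 29 = -37$)
$o{\left(h,u \right)} = h + 3 u$
$t{\left(g,m \right)} = m + 3 g$
$11 t{\left(2,-4 \right)} z = 11 \left(-4 + 3 \cdot 2\right) \left(-37\right) = 11 \left(-4 + 6\right) \left(-37\right) = 11 \cdot 2 \left(-37\right) = 22 \left(-37\right) = -814$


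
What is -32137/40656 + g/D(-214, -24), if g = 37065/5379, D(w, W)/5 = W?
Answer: -267565/315568 ≈ -0.84788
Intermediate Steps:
D(w, W) = 5*W
g = 12355/1793 (g = 37065*(1/5379) = 12355/1793 ≈ 6.8907)
-32137/40656 + g/D(-214, -24) = -32137/40656 + 12355/(1793*((5*(-24)))) = -32137*1/40656 + (12355/1793)/(-120) = -4591/5808 + (12355/1793)*(-1/120) = -4591/5808 - 2471/43032 = -267565/315568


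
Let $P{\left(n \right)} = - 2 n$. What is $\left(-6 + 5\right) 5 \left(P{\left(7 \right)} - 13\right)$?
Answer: $135$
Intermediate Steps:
$\left(-6 + 5\right) 5 \left(P{\left(7 \right)} - 13\right) = \left(-6 + 5\right) 5 \left(\left(-2\right) 7 - 13\right) = \left(-1\right) 5 \left(-14 - 13\right) = \left(-5\right) \left(-27\right) = 135$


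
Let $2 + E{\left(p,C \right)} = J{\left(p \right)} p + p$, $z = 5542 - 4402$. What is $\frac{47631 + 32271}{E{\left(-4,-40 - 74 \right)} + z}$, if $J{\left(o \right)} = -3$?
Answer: $\frac{13317}{191} \approx 69.723$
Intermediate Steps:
$z = 1140$ ($z = 5542 - 4402 = 1140$)
$E{\left(p,C \right)} = -2 - 2 p$ ($E{\left(p,C \right)} = -2 + \left(- 3 p + p\right) = -2 - 2 p$)
$\frac{47631 + 32271}{E{\left(-4,-40 - 74 \right)} + z} = \frac{47631 + 32271}{\left(-2 - -8\right) + 1140} = \frac{79902}{\left(-2 + 8\right) + 1140} = \frac{79902}{6 + 1140} = \frac{79902}{1146} = 79902 \cdot \frac{1}{1146} = \frac{13317}{191}$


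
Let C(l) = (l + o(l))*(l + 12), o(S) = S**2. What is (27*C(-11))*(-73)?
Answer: -216810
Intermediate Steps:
C(l) = (12 + l)*(l + l**2) (C(l) = (l + l**2)*(l + 12) = (l + l**2)*(12 + l) = (12 + l)*(l + l**2))
(27*C(-11))*(-73) = (27*(-11*(12 + (-11)**2 + 13*(-11))))*(-73) = (27*(-11*(12 + 121 - 143)))*(-73) = (27*(-11*(-10)))*(-73) = (27*110)*(-73) = 2970*(-73) = -216810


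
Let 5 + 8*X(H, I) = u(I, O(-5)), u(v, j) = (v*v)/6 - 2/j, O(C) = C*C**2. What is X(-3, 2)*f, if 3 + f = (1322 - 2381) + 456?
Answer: 163519/500 ≈ 327.04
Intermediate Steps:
O(C) = C**3
f = -606 (f = -3 + ((1322 - 2381) + 456) = -3 + (-1059 + 456) = -3 - 603 = -606)
u(v, j) = -2/j + v**2/6 (u(v, j) = v**2*(1/6) - 2/j = v**2/6 - 2/j = -2/j + v**2/6)
X(H, I) = -623/1000 + I**2/48 (X(H, I) = -5/8 + (-2/((-5)**3) + I**2/6)/8 = -5/8 + (-2/(-125) + I**2/6)/8 = -5/8 + (-2*(-1/125) + I**2/6)/8 = -5/8 + (2/125 + I**2/6)/8 = -5/8 + (1/500 + I**2/48) = -623/1000 + I**2/48)
X(-3, 2)*f = (-623/1000 + (1/48)*2**2)*(-606) = (-623/1000 + (1/48)*4)*(-606) = (-623/1000 + 1/12)*(-606) = -1619/3000*(-606) = 163519/500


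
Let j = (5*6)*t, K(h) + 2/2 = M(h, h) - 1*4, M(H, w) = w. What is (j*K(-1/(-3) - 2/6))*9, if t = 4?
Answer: -5400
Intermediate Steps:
K(h) = -5 + h (K(h) = -1 + (h - 1*4) = -1 + (h - 4) = -1 + (-4 + h) = -5 + h)
j = 120 (j = (5*6)*4 = 30*4 = 120)
(j*K(-1/(-3) - 2/6))*9 = (120*(-5 + (-1/(-3) - 2/6)))*9 = (120*(-5 + (-1*(-1/3) - 2*1/6)))*9 = (120*(-5 + (1/3 - 1/3)))*9 = (120*(-5 + 0))*9 = (120*(-5))*9 = -600*9 = -5400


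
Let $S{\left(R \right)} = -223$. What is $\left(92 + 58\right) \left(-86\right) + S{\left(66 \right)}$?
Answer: $-13123$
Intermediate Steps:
$\left(92 + 58\right) \left(-86\right) + S{\left(66 \right)} = \left(92 + 58\right) \left(-86\right) - 223 = 150 \left(-86\right) - 223 = -12900 - 223 = -13123$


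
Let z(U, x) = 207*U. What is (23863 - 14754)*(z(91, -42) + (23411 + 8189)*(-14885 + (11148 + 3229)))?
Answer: -146053368967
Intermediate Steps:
(23863 - 14754)*(z(91, -42) + (23411 + 8189)*(-14885 + (11148 + 3229))) = (23863 - 14754)*(207*91 + (23411 + 8189)*(-14885 + (11148 + 3229))) = 9109*(18837 + 31600*(-14885 + 14377)) = 9109*(18837 + 31600*(-508)) = 9109*(18837 - 16052800) = 9109*(-16033963) = -146053368967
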